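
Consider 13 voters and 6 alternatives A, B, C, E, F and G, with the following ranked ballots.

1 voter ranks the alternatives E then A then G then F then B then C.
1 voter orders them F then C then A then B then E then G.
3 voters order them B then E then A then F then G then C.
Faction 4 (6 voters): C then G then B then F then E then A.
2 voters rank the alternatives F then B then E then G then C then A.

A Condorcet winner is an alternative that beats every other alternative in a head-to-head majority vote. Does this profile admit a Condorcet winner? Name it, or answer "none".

none

Check each pair by majority over 13 ballots:
A vs B: B, 11–2.
A vs C: C wins 9–4.
A vs E: E, 12–1.
A vs F: F, 9–4.
A vs G: G wins 8–5.
B vs C: C wins 7–6.
B vs E: B wins 12–1.
B vs F: B wins 9–4.
B vs G: G, 7–6.
C vs E: C wins 7–6.
C–F: F 7–6.
C–G: C 7–6.
E vs F: F wins 9–4.
E–G: E 7–6.
F–G: G 7–6.
Every alternative loses at least once (A loses to B; B loses to C; C loses to F; E loses to B; F loses to B; G loses to C). The majority relation contains the cycle B > E > G > B, so there is no Condorcet winner.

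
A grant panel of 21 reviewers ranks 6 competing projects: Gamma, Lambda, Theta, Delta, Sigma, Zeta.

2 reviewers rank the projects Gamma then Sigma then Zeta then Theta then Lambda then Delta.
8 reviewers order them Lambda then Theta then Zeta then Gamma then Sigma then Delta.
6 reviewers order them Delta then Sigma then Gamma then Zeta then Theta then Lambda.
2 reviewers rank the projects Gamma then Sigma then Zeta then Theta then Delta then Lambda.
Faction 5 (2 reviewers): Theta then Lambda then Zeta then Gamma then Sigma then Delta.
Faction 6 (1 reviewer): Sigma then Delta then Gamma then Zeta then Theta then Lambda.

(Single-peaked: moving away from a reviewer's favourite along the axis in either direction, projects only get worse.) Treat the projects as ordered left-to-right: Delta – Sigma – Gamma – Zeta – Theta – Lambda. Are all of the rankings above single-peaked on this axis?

yes

Axis positions: Delta=1, Sigma=2, Gamma=3, Zeta=4, Theta=5, Lambda=6.
Faction 1 (peak Gamma at position 3): ranking walks positions 3-2-4-5-6-1, expanding outward from the peak — single-peaked.
Faction 2 (peak Lambda at position 6): ranking walks positions 6-5-4-3-2-1, expanding outward from the peak — single-peaked.
Faction 3 (peak Delta at position 1): ranking walks positions 1-2-3-4-5-6, expanding outward from the peak — single-peaked.
Faction 4 (peak Gamma at position 3): ranking walks positions 3-2-4-5-1-6, expanding outward from the peak — single-peaked.
Faction 5 (peak Theta at position 5): ranking walks positions 5-6-4-3-2-1, expanding outward from the peak — single-peaked.
Faction 6 (peak Sigma at position 2): ranking walks positions 2-1-3-4-5-6, expanding outward from the peak — single-peaked.
Every ranking is single-peaked on this axis.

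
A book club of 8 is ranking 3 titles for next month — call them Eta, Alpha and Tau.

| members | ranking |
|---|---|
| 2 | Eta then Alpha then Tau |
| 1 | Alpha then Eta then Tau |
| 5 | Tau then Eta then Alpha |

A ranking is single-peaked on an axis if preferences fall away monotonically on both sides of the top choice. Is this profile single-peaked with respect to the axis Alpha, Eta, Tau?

Axis positions: Alpha=1, Eta=2, Tau=3.
Cluster 1 (peak Eta at position 2): ranking walks positions 2-1-3, expanding outward from the peak — single-peaked.
Cluster 2 (peak Alpha at position 1): ranking walks positions 1-2-3, expanding outward from the peak — single-peaked.
Cluster 3 (peak Tau at position 3): ranking walks positions 3-2-1, expanding outward from the peak — single-peaked.
Every ranking is single-peaked on this axis.

yes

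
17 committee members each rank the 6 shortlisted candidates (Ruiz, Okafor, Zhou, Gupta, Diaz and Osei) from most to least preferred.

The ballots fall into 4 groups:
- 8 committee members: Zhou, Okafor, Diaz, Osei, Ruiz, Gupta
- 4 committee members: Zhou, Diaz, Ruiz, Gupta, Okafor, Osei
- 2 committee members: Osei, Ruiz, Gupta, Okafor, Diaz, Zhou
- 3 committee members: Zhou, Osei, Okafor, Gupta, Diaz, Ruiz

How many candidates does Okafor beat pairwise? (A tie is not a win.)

Okafor against each rival (17 committee members):
Okafor vs Ruiz: 11 to 6, Okafor.
Okafor vs Zhou: Okafor is ranked higher on 2 ballots, Zhou on 15. Zhou wins 15–2.
Okafor vs Gupta: Okafor, 11–6.
Okafor vs Diaz: Okafor, 13–4.
Okafor vs Osei: Okafor, 12–5.
Okafor beats Ruiz, Gupta, Diaz, Osei; loses to Zhou — 4 pairwise wins.

4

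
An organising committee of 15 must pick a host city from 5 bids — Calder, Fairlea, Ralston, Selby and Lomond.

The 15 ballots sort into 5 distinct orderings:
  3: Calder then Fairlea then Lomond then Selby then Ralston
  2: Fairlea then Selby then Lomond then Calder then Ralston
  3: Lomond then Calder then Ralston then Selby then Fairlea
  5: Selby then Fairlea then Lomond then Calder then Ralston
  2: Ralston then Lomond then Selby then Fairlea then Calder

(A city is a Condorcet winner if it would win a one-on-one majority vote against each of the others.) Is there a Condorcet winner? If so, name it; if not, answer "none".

none

Head-to-head results (15 organisers):
Calder vs Fairlea: Fairlea wins 9–6.
Calder vs Ralston: Calder is ranked higher on 3+2+3+5 = 13 ballots, Ralston on 2. Calder wins 13–2.
Calder vs Selby: 6 to 9, Selby.
Calder vs Lomond: Lomond wins 12–3.
Fairlea vs Ralston: Fairlea is ranked higher on 3+2+5 = 10 ballots, Ralston on 5. Fairlea wins 10–5.
Fairlea vs Selby: 3+2 = 5 for Fairlea, 10 for Selby — Selby by 10–5.
Fairlea–Lomond: Fairlea 10–5.
Ralston vs Selby: Ralston is ranked higher on 3+2 = 5 ballots, Selby on 10. Selby wins 10–5.
Ralston vs Lomond: Lomond wins 13–2.
Selby vs Lomond: Lomond, 8–7.
No city is unbeaten: Calder loses to Fairlea; Fairlea loses to Selby; Ralston loses to Calder; Selby loses to Lomond; Lomond loses to Fairlea. In particular Fairlea > Lomond > Selby > Fairlea is a majority cycle — no Condorcet winner exists.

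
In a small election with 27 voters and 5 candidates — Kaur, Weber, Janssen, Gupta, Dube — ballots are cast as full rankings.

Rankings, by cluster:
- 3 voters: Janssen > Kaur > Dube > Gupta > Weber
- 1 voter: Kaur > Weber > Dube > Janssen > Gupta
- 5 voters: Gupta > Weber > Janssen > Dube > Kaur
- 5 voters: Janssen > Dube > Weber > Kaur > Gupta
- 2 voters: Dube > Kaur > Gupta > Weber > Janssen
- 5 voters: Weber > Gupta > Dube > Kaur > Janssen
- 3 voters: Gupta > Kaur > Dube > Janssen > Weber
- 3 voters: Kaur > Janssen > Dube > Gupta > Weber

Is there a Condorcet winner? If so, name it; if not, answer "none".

Pairwise majorities:
Kaur vs Weber: Weber, 15–12.
Kaur vs Janssen: Kaur, 14–13.
Kaur–Gupta: Kaur 14–13.
Kaur vs Dube: Dube wins 17–10.
Weber vs Janssen: Janssen wins 14–13.
Weber–Gupta: Gupta 16–11.
Weber vs Dube: Dube wins 16–11.
Janssen vs Gupta: Gupta wins 15–12.
Janssen vs Dube: Janssen wins 16–11.
Gupta vs Dube: Dube wins 14–13.
Each candidate drops at least one matchup (Kaur loses to Weber; Weber loses to Janssen; Janssen loses to Kaur; Gupta loses to Kaur; Dube loses to Janssen); the cycle Kaur > Janssen > Weber > Kaur rules out a Condorcet winner.

none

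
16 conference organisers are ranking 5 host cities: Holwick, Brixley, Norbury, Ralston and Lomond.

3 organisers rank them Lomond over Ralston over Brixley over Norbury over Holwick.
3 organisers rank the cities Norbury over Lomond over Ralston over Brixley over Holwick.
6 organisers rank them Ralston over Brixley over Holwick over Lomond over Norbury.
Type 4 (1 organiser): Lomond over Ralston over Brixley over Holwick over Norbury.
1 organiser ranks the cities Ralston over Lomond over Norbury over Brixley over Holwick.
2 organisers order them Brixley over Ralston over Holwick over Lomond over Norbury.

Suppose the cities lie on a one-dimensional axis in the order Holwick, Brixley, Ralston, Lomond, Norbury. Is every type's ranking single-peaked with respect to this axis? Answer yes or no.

yes

Axis positions: Holwick=1, Brixley=2, Ralston=3, Lomond=4, Norbury=5.
Type 1 (peak Lomond at position 4): ranking walks positions 4-3-2-5-1, expanding outward from the peak — single-peaked.
Type 2 (peak Norbury at position 5): ranking walks positions 5-4-3-2-1, expanding outward from the peak — single-peaked.
Type 3 (peak Ralston at position 3): ranking walks positions 3-2-1-4-5, expanding outward from the peak — single-peaked.
Type 4 (peak Lomond at position 4): ranking walks positions 4-3-2-1-5, expanding outward from the peak — single-peaked.
Type 5 (peak Ralston at position 3): ranking walks positions 3-4-5-2-1, expanding outward from the peak — single-peaked.
Type 6 (peak Brixley at position 2): ranking walks positions 2-3-1-4-5, expanding outward from the peak — single-peaked.
Every ranking is single-peaked on this axis.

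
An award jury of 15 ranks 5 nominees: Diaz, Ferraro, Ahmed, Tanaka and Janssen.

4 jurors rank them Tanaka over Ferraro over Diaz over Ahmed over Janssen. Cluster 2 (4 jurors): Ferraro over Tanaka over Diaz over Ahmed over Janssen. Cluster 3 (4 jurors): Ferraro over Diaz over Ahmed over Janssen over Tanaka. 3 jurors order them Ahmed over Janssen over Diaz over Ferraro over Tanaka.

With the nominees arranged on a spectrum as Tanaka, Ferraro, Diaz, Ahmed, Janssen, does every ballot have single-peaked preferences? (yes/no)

Axis positions: Tanaka=1, Ferraro=2, Diaz=3, Ahmed=4, Janssen=5.
Cluster 1 (peak Tanaka at position 1): ranking walks positions 1-2-3-4-5, expanding outward from the peak — single-peaked.
Cluster 2 (peak Ferraro at position 2): ranking walks positions 2-1-3-4-5, expanding outward from the peak — single-peaked.
Cluster 3 (peak Ferraro at position 2): ranking walks positions 2-3-4-5-1, expanding outward from the peak — single-peaked.
Cluster 4 (peak Ahmed at position 4): ranking walks positions 4-5-3-2-1, expanding outward from the peak — single-peaked.
Every ranking is single-peaked on this axis.

yes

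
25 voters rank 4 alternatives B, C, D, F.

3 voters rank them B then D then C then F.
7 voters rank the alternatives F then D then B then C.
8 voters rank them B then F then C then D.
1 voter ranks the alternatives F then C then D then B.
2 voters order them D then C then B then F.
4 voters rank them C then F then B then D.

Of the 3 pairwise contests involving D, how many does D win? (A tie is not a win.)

D against each rival (25 voters):
D vs B: B, 15–10.
D vs C: 3+7+2 = 12 for D, 13 for C — C by 13–12.
D vs F: D is ranked higher on 3+2 = 5 ballots, F on 20. F wins 20–5.
D beats no one; loses to B, C, F — 0 pairwise wins.

0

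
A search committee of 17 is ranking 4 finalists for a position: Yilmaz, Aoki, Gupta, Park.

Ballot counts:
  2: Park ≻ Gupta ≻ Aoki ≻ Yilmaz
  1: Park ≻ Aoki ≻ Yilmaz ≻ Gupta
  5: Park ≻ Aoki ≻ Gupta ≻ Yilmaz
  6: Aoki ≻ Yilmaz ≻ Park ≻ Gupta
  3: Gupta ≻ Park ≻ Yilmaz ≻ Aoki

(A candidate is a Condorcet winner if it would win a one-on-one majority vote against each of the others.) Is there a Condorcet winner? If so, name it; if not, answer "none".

Park

Check each pair by majority over 17 ballots:
Yilmaz vs Aoki: 3 to 14, Aoki.
Yilmaz vs Gupta: Gupta, 10–7.
Yilmaz–Park: Park 11–6.
Aoki–Gupta: Aoki 12–5.
Aoki vs Park: Park, 11–6.
Gupta vs Park: 3 for Gupta, 14 for Park — Park by 14–3.
Only Park has no losses; Park is the Condorcet winner.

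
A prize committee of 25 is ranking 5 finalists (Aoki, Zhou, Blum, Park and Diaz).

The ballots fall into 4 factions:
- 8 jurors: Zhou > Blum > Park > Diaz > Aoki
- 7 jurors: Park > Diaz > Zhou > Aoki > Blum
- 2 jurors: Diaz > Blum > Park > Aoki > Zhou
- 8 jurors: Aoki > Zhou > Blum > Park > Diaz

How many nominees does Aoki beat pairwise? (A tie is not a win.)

1

Aoki against each rival (25 jurors):
Aoki vs Zhou: Aoki is ranked higher on 2+8 = 10 ballots, Zhou on 15. Zhou wins 15–10.
Aoki vs Blum: Aoki preferred on 7+8 = 15 ballots; Aoki wins 15–10.
Aoki–Park: Park 17–8.
Aoki vs Diaz: 8 for Aoki, 17 for Diaz — Diaz by 17–8.
Aoki beats Blum; loses to Zhou, Park, Diaz — 1 pairwise win.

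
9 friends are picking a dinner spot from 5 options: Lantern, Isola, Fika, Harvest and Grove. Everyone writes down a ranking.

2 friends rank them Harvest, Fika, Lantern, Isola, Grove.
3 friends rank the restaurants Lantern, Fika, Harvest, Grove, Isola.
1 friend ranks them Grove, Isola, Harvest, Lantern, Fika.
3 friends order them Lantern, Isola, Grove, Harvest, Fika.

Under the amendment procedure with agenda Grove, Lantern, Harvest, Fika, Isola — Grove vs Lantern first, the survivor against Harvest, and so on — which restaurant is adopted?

Round 1: Grove vs Lantern — 1–8, Lantern advances.
Round 2: Lantern vs Harvest — 6–3, Lantern advances.
Round 3: Lantern vs Fika — 7–2, Lantern advances.
Round 4: Lantern vs Isola — 8–1, Lantern advances.
The agenda winner is Lantern.

Lantern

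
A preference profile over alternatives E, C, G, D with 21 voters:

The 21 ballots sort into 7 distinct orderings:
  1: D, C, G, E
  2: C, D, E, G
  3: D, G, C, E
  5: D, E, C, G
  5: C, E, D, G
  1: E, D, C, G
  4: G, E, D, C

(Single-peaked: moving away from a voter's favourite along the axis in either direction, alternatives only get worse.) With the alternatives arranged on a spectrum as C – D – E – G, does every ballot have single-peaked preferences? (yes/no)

no

Axis positions: C=1, D=2, E=3, G=4.
Type 1: ranking walks positions 2-1-4-3; G is ranked above E even though E lies between G and the peak D on the axis — preferences dip and rise again. Not single-peaked.
Type 2 (peak C at position 1): ranking walks positions 1-2-3-4, expanding outward from the peak — single-peaked.
Type 3: ranking walks positions 2-4-1-3; G is ranked above E even though E lies between G and the peak D on the axis — preferences dip and rise again. Not single-peaked.
Type 4 (peak D at position 2): ranking walks positions 2-3-1-4, expanding outward from the peak — single-peaked.
Type 5: ranking walks positions 1-3-2-4; E is ranked above D even though D lies between E and the peak C on the axis — preferences dip and rise again. Not single-peaked.
Type 6 (peak E at position 3): ranking walks positions 3-2-1-4, expanding outward from the peak — single-peaked.
Type 7 (peak G at position 4): ranking walks positions 4-3-2-1, expanding outward from the peak — single-peaked.
Type 1 violates single-peakedness, so the profile is not single-peaked on this axis.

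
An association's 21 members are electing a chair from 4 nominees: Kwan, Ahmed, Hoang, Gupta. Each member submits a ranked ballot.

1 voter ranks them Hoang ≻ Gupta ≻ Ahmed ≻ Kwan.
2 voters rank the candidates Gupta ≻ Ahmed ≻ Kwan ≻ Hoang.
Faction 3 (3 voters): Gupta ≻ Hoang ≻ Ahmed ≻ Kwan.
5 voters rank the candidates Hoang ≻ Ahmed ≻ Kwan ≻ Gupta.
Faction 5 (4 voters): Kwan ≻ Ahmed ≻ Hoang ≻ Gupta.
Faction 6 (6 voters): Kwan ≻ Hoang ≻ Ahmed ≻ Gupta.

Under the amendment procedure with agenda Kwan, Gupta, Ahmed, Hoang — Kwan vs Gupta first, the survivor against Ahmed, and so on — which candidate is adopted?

Round 1: Kwan vs Gupta — 15–6, Kwan advances.
Round 2: Kwan vs Ahmed — 10–11, Ahmed advances.
Round 3: Ahmed vs Hoang — 6–15, Hoang advances.
The agenda winner is Hoang.

Hoang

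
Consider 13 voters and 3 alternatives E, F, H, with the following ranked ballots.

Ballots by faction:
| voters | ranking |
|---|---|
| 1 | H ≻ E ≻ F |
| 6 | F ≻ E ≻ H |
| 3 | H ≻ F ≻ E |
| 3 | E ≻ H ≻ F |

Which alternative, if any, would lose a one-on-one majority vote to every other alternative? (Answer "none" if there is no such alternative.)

Head-to-head results (13 voters):
E–F: F 9–4.
E vs H: E wins 9–4.
F vs H: F preferred on 6 ballots; H wins 7–6.
Every alternative wins at least one matchup (E beats H; F beats E; H beats F), so there is no Condorcet loser.

none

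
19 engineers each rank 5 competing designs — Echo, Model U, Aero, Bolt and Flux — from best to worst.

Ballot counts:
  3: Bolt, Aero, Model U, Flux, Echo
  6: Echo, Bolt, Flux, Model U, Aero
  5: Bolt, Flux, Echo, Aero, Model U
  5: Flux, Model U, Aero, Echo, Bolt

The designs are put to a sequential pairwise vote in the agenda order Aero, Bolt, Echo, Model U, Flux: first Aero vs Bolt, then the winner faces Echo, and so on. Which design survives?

Flux

Round 1: Aero vs Bolt — 5–14, Bolt advances.
Round 2: Bolt vs Echo — 8–11, Echo advances.
Round 3: Echo vs Model U — 11–8, Echo advances.
Round 4: Echo vs Flux — 6–13, Flux advances.
The agenda winner is Flux.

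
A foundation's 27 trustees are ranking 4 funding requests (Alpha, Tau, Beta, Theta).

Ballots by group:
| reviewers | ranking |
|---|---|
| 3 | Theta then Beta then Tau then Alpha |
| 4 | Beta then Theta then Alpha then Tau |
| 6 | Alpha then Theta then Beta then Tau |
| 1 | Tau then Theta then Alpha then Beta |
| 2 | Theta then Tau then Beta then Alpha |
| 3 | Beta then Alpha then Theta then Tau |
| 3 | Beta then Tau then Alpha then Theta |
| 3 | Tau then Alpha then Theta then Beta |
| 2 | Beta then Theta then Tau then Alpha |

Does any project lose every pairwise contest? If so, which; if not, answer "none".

Head-to-head results (27 reviewers):
Alpha vs Tau: 4+6+3 = 13 for Alpha, 14 for Tau — Tau by 14–13.
Alpha vs Beta: Alpha preferred on 6+1+3 = 10 ballots; Beta wins 17–10.
Alpha vs Theta: Alpha wins 15–12.
Tau vs Beta: 1+2+3 = 6 for Tau, 21 for Beta — Beta by 21–6.
Tau vs Theta: Theta wins 20–7.
Beta vs Theta: 12 to 15, Theta.
Each project has at least one pairwise win (Alpha beats Theta; Tau beats Alpha; Beta beats Alpha; Theta beats Tau) — no Condorcet loser.

none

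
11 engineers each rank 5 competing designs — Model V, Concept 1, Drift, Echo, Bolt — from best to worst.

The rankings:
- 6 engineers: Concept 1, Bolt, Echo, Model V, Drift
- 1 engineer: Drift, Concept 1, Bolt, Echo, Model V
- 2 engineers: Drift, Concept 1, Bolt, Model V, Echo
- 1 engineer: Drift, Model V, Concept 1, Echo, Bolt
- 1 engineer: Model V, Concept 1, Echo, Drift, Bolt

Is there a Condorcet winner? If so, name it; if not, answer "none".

Concept 1

Head-to-head results (11 engineers):
Model V vs Concept 1: Model V is ranked higher on 1+1 = 2 ballots, Concept 1 on 9. Concept 1 wins 9–2.
Model V vs Drift: 7 to 4, Model V.
Model V vs Echo: Model V is ranked higher on 2+1+1 = 4 ballots, Echo on 7. Echo wins 7–4.
Model V vs Bolt: Model V preferred on 1+1 = 2 ballots; Bolt wins 9–2.
Concept 1 vs Drift: 6+1 = 7 for Concept 1, 4 for Drift — Concept 1 by 7–4.
Concept 1 vs Echo: 6+1+2+1+1 = 11 for Concept 1, 0 for Echo — Concept 1 by 11–0.
Concept 1 vs Bolt: 6+1+2+1+1 = 11 for Concept 1, 0 for Bolt — Concept 1 by 11–0.
Drift vs Echo: 4 to 7, Echo.
Drift vs Bolt: Drift is ranked higher on 1+2+1+1 = 5 ballots, Bolt on 6. Bolt wins 6–5.
Echo vs Bolt: 1+1 = 2 for Echo, 9 for Bolt — Bolt by 9–2.
Concept 1 wins every pairwise contest, so Concept 1 is the Condorcet winner.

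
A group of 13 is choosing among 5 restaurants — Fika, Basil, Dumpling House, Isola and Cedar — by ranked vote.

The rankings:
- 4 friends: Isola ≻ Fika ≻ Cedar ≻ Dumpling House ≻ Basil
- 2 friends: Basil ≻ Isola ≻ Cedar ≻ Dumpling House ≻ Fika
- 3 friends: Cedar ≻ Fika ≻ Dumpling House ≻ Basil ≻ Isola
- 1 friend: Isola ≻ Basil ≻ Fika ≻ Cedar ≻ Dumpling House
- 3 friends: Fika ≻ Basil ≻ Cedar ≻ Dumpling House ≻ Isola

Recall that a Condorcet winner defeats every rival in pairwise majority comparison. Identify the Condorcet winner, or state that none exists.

none

Pairwise majorities:
Fika–Basil: Fika 10–3.
Fika vs Dumpling House: Fika, 11–2.
Fika vs Isola: Isola, 7–6.
Fika–Cedar: Fika 8–5.
Basil–Dumpling House: Dumpling House 7–6.
Basil vs Isola: Basil, 8–5.
Basil–Cedar: Cedar 7–6.
Dumpling House–Isola: Isola 7–6.
Dumpling House vs Cedar: Cedar wins 13–0.
Isola vs Cedar: Isola wins 7–6.
Each restaurant drops at least one matchup (Fika loses to Isola; Basil loses to Fika; Dumpling House loses to Fika; Isola loses to Basil; Cedar loses to Fika); the cycle Fika beats Basil beats Isola beats Fika rules out a Condorcet winner.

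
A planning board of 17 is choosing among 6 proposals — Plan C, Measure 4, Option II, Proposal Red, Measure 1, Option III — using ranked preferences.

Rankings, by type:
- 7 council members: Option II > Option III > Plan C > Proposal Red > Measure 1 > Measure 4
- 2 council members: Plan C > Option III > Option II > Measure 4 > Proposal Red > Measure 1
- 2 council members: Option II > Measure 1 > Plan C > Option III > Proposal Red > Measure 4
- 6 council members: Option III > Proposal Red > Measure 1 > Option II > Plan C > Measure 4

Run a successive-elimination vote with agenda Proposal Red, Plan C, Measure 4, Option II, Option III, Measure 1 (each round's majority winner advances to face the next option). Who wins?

Round 1: Proposal Red vs Plan C — 6–11, Plan C advances.
Round 2: Plan C vs Measure 4 — 17–0, Plan C advances.
Round 3: Plan C vs Option II — 2–15, Option II advances.
Round 4: Option II vs Option III — 9–8, Option II advances.
Round 5: Option II vs Measure 1 — 11–6, Option II advances.
The agenda winner is Option II.

Option II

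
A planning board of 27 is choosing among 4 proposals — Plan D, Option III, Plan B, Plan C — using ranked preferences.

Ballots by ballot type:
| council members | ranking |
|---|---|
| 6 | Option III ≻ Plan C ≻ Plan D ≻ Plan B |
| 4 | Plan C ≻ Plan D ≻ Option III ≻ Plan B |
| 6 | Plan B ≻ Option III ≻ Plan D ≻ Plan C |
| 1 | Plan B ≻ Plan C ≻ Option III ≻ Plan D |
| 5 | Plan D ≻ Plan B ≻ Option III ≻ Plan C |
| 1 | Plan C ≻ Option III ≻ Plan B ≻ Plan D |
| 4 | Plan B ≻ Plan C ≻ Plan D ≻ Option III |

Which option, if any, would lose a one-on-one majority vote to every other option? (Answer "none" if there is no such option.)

Pairwise majorities:
Plan D vs Option III: 4+5+4 = 13 for Plan D, 14 for Option III — Option III by 14–13.
Plan D–Plan B: Plan D 15–12.
Plan D–Plan C: Plan C 16–11.
Option III vs Plan B: 6+4+1 = 11 for Option III, 16 for Plan B — Plan B by 16–11.
Option III vs Plan C: Option III wins 17–10.
Plan B vs Plan C: 16 to 11, Plan B.
Every option wins at least one matchup (Plan D beats Plan B; Option III beats Plan D; Plan B beats Option III; Plan C beats Plan D), so there is no Condorcet loser.

none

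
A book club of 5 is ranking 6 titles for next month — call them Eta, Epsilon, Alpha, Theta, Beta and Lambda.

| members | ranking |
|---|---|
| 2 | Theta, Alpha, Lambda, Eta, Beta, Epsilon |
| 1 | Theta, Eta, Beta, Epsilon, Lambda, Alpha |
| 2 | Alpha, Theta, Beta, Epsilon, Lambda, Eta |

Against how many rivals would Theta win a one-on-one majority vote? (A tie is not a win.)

5

Theta against each rival (5 members):
Theta vs Eta: Theta is ranked higher on 2+1+2 = 5 ballots, Eta on 0. Theta wins 5–0.
Theta–Epsilon: Theta 5–0.
Theta vs Alpha: Theta, 3–2.
Theta–Beta: Theta 5–0.
Theta vs Lambda: Theta wins 5–0.
Theta beats Eta, Epsilon, Alpha, Beta, Lambda — 5 pairwise wins.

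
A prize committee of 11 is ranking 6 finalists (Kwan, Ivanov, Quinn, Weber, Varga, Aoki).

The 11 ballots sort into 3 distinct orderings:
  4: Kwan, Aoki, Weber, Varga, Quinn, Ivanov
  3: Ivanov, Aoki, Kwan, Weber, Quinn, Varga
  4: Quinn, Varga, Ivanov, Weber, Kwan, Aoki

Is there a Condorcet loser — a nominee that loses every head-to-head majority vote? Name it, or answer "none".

none

Head-to-head results (11 jurors):
Kwan vs Ivanov: Kwan is ranked higher on 4 ballots, Ivanov on 7. Ivanov wins 7–4.
Kwan vs Quinn: 4+3 = 7 for Kwan, 4 for Quinn — Kwan by 7–4.
Kwan–Weber: Kwan 7–4.
Kwan–Varga: Kwan 7–4.
Kwan–Aoki: Kwan 8–3.
Ivanov vs Quinn: Quinn wins 8–3.
Ivanov vs Weber: Ivanov is ranked higher on 3+4 = 7 ballots, Weber on 4. Ivanov wins 7–4.
Ivanov vs Varga: Ivanov is ranked higher on 3 ballots, Varga on 8. Varga wins 8–3.
Ivanov vs Aoki: Ivanov wins 7–4.
Quinn vs Weber: Weber, 7–4.
Quinn vs Varga: Quinn, 7–4.
Quinn vs Aoki: Quinn is ranked higher on 4 ballots, Aoki on 7. Aoki wins 7–4.
Weber vs Varga: Weber preferred on 4+3 = 7 ballots; Weber wins 7–4.
Weber vs Aoki: Aoki, 7–4.
Varga vs Aoki: 4 to 7, Aoki.
No nominee is winless: Kwan beats Quinn; Ivanov beats Kwan; Quinn beats Ivanov; Weber beats Quinn; Varga beats Ivanov; Aoki beats Quinn. There is no Condorcet loser.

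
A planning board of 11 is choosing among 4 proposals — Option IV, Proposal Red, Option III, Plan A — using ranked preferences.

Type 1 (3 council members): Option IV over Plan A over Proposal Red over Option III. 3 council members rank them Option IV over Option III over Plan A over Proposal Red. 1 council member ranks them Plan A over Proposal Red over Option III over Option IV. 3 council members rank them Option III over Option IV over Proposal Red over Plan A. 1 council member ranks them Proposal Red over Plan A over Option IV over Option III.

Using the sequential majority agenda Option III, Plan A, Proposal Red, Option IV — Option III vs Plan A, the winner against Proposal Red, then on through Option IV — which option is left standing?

Option IV

Round 1: Option III vs Plan A — 6–5, Option III advances.
Round 2: Option III vs Proposal Red — 6–5, Option III advances.
Round 3: Option III vs Option IV — 4–7, Option IV advances.
Option IV survives the agenda.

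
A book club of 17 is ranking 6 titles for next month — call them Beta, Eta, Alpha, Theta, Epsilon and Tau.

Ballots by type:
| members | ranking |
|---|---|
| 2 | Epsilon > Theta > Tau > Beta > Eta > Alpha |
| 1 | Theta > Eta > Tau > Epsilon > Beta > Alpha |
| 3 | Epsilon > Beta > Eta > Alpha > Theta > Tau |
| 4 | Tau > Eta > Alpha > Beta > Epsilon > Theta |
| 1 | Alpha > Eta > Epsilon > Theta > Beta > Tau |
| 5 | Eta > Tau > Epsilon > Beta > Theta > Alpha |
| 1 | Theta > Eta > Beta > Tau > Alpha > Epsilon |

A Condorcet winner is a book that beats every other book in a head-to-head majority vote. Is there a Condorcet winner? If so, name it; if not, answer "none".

Eta

Check each pair by majority over 17 ballots:
Beta vs Eta: Beta preferred on 2+3 = 5 ballots; Eta wins 12–5.
Beta vs Alpha: Beta is ranked higher on 2+1+3+5+1 = 12 ballots, Alpha on 5. Beta wins 12–5.
Beta vs Theta: Beta is ranked higher on 3+4+5 = 12 ballots, Theta on 5. Beta wins 12–5.
Beta vs Epsilon: 4+1 = 5 for Beta, 12 for Epsilon — Epsilon by 12–5.
Beta vs Tau: Beta preferred on 3+1+1 = 5 ballots; Tau wins 12–5.
Eta vs Alpha: 16 to 1, Eta.
Eta vs Theta: 3+4+1+5 = 13 for Eta, 4 for Theta — Eta by 13–4.
Eta vs Epsilon: Eta is ranked higher on 1+4+1+5+1 = 12 ballots, Epsilon on 5. Eta wins 12–5.
Eta vs Tau: Eta is ranked higher on 1+3+1+5+1 = 11 ballots, Tau on 6. Eta wins 11–6.
Alpha vs Theta: Alpha preferred on 3+4+1 = 8 ballots; Theta wins 9–8.
Alpha vs Epsilon: Alpha preferred on 4+1+1 = 6 ballots; Epsilon wins 11–6.
Alpha vs Tau: Alpha is ranked higher on 3+1 = 4 ballots, Tau on 13. Tau wins 13–4.
Theta vs Epsilon: 2 to 15, Epsilon.
Theta vs Tau: 2+1+3+1+1 = 8 for Theta, 9 for Tau — Tau by 9–8.
Epsilon vs Tau: Epsilon is ranked higher on 2+3+1 = 6 ballots, Tau on 11. Tau wins 11–6.
Only Eta has no losses; Eta is the Condorcet winner.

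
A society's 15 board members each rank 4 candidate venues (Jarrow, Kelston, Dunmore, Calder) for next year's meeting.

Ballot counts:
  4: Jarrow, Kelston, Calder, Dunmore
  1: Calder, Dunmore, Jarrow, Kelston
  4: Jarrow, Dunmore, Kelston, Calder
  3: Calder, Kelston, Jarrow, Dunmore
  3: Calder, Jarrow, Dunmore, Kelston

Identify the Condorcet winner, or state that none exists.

Jarrow

Head-to-head results (15 organisers):
Jarrow vs Kelston: 4+1+4+3 = 12 for Jarrow, 3 for Kelston — Jarrow by 12–3.
Jarrow vs Dunmore: Jarrow is ranked higher on 4+4+3+3 = 14 ballots, Dunmore on 1. Jarrow wins 14–1.
Jarrow vs Calder: 4+4 = 8 for Jarrow, 7 for Calder — Jarrow by 8–7.
Kelston vs Dunmore: 4+3 = 7 for Kelston, 8 for Dunmore — Dunmore by 8–7.
Kelston vs Calder: Kelston is ranked higher on 4+4 = 8 ballots, Calder on 7. Kelston wins 8–7.
Dunmore vs Calder: 4 for Dunmore, 11 for Calder — Calder by 11–4.
Jarrow defeats every rival head-to-head and is the Condorcet winner.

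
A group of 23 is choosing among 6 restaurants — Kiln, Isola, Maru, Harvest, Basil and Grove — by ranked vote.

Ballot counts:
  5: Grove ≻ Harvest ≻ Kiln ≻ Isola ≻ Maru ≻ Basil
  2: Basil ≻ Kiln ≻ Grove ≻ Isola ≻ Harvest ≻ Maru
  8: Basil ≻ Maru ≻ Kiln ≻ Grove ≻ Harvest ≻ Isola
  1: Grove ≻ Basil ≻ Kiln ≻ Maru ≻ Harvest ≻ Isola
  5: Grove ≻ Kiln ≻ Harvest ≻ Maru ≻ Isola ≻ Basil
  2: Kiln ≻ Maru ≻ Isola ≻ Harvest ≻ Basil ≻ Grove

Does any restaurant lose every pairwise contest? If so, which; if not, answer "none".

none

Head-to-head results (23 friends):
Kiln vs Isola: Kiln wins 23–0.
Kiln vs Maru: 5+2+1+5+2 = 15 for Kiln, 8 for Maru — Kiln by 15–8.
Kiln vs Harvest: 2+8+1+5+2 = 18 for Kiln, 5 for Harvest — Kiln by 18–5.
Kiln vs Basil: Kiln wins 12–11.
Kiln vs Grove: 2+8+2 = 12 for Kiln, 11 for Grove — Kiln by 12–11.
Isola vs Maru: Isola is ranked higher on 5+2 = 7 ballots, Maru on 16. Maru wins 16–7.
Isola vs Harvest: 4 to 19, Harvest.
Isola vs Basil: Isola, 12–11.
Isola vs Grove: Isola preferred on 2 ballots; Grove wins 21–2.
Maru vs Harvest: 8+1+2 = 11 for Maru, 12 for Harvest — Harvest by 12–11.
Maru vs Basil: Maru, 12–11.
Maru vs Grove: 10 to 13, Grove.
Harvest vs Basil: Harvest, 12–11.
Harvest–Grove: Grove 21–2.
Basil vs Grove: 12 to 11, Basil.
Each restaurant has at least one pairwise win (Kiln beats Isola; Isola beats Basil; Maru beats Isola; Harvest beats Isola; Basil beats Grove; Grove beats Isola) — no Condorcet loser.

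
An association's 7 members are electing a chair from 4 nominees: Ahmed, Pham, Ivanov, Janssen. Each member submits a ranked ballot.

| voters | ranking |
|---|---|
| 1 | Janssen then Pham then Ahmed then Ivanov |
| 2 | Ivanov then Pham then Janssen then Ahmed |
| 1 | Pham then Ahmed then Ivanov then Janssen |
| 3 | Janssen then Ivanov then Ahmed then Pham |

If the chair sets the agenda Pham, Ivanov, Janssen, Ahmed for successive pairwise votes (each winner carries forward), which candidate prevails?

Round 1: Pham vs Ivanov — 2–5, Ivanov advances.
Round 2: Ivanov vs Janssen — 3–4, Janssen advances.
Round 3: Janssen vs Ahmed — 6–1, Janssen advances.
Janssen survives the agenda.

Janssen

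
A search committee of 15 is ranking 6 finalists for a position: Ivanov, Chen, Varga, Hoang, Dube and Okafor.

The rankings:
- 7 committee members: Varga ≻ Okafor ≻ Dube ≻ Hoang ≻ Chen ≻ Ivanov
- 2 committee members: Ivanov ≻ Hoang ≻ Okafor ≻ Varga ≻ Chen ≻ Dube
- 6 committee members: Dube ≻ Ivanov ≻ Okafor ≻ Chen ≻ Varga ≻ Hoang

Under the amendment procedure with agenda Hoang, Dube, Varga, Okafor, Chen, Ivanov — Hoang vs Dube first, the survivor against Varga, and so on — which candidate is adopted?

Ivanov

Round 1: Hoang vs Dube — 2–13, Dube advances.
Round 2: Dube vs Varga — 6–9, Varga advances.
Round 3: Varga vs Okafor — 7–8, Okafor advances.
Round 4: Okafor vs Chen — 15–0, Okafor advances.
Round 5: Okafor vs Ivanov — 7–8, Ivanov advances.
Ivanov survives the agenda.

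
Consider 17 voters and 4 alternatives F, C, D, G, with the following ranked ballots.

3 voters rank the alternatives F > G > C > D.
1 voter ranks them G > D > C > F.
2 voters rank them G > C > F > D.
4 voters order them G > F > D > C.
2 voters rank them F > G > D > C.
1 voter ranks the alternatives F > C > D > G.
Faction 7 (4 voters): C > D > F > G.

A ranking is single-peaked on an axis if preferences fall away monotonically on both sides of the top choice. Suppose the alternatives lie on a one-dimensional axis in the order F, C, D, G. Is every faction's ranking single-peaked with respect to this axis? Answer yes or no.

Axis positions: F=1, C=2, D=3, G=4.
Faction 1: ranking walks positions 1-4-2-3; G is ranked above C even though C lies between G and the peak F on the axis — preferences dip and rise again. Not single-peaked.
Faction 2 (peak G at position 4): ranking walks positions 4-3-2-1, expanding outward from the peak — single-peaked.
Faction 3: ranking walks positions 4-2-1-3; C is ranked above D even though D lies between C and the peak G on the axis — preferences dip and rise again. Not single-peaked.
Faction 4: ranking walks positions 4-1-3-2; F is ranked above D even though D lies between F and the peak G on the axis — preferences dip and rise again. Not single-peaked.
Faction 5: ranking walks positions 1-4-3-2; G is ranked above C even though C lies between G and the peak F on the axis — preferences dip and rise again. Not single-peaked.
Faction 6 (peak F at position 1): ranking walks positions 1-2-3-4, expanding outward from the peak — single-peaked.
Faction 7 (peak C at position 2): ranking walks positions 2-3-1-4, expanding outward from the peak — single-peaked.
Faction 1 violates single-peakedness, so the profile is not single-peaked on this axis.

no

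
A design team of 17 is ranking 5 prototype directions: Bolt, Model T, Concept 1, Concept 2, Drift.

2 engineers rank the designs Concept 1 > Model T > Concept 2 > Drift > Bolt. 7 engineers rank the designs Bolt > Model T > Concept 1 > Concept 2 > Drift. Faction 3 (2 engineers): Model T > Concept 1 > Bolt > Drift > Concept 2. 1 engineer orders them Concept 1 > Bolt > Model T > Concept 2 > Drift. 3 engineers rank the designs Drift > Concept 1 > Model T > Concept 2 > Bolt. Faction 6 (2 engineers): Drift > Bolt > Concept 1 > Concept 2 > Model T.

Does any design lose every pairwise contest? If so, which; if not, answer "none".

Drift

Pairwise majorities:
Bolt vs Model T: Bolt, 10–7.
Bolt vs Concept 1: 7+2 = 9 for Bolt, 8 for Concept 1 — Bolt by 9–8.
Bolt vs Concept 2: Bolt preferred on 7+2+1+2 = 12 ballots; Bolt wins 12–5.
Bolt vs Drift: Bolt wins 10–7.
Model T vs Concept 1: Model T wins 9–8.
Model T vs Concept 2: Model T preferred on 2+7+2+1+3 = 15 ballots; Model T wins 15–2.
Model T vs Drift: Model T wins 12–5.
Concept 1 vs Concept 2: Concept 1 is ranked higher on 2+7+2+1+3+2 = 17 ballots, Concept 2 on 0. Concept 1 wins 17–0.
Concept 1 vs Drift: Concept 1 wins 12–5.
Concept 2 vs Drift: Concept 2 is ranked higher on 2+7+1 = 10 ballots, Drift on 7. Concept 2 wins 10–7.
Only Drift has no wins; Drift is the Condorcet loser.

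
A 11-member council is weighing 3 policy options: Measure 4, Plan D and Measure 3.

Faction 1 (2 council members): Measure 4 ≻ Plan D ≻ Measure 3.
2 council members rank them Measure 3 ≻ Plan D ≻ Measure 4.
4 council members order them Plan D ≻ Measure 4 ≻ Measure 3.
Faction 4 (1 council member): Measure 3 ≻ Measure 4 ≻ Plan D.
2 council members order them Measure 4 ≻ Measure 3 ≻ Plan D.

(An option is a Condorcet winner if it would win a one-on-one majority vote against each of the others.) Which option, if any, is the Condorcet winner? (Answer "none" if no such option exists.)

Head-to-head results (11 council members):
Measure 4 vs Plan D: Measure 4 is ranked higher on 2+1+2 = 5 ballots, Plan D on 6. Plan D wins 6–5.
Measure 4 vs Measure 3: Measure 4, 8–3.
Plan D vs Measure 3: Plan D preferred on 2+4 = 6 ballots; Plan D wins 6–5.
Plan D defeats every rival head-to-head and is the Condorcet winner.

Plan D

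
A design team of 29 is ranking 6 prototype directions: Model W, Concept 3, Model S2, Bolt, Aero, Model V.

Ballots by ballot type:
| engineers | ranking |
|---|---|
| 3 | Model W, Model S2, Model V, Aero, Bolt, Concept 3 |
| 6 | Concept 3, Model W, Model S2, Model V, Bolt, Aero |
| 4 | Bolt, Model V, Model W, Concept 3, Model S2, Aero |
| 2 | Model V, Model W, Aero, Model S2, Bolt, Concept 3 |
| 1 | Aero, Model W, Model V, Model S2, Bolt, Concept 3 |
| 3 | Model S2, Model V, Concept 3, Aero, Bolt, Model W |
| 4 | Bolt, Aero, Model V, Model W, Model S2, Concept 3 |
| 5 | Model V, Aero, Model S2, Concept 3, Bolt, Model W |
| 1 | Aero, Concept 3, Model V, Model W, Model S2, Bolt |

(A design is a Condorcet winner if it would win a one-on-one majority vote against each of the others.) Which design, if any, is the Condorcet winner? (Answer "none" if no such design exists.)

Model V

Check each pair by majority over 29 ballots:
Model W vs Concept 3: Concept 3, 15–14.
Model W vs Model S2: Model W, 21–8.
Model W vs Bolt: Bolt, 16–13.
Model W vs Aero: Model W wins 15–14.
Model W vs Model V: Model V wins 19–10.
Concept 3 vs Model S2: Model S2 wins 18–11.
Concept 3 vs Bolt: Concept 3 wins 15–14.
Concept 3 vs Aero: Aero wins 16–13.
Concept 3 vs Model V: Model V, 22–7.
Model S2–Bolt: Model S2 21–8.
Model S2 vs Aero: Model S2 wins 16–13.
Model S2–Model V: Model V 17–12.
Bolt vs Aero: Aero wins 15–14.
Bolt vs Model V: Model V, 21–8.
Aero vs Model V: Model V wins 23–6.
Model V wins every pairwise contest, so Model V is the Condorcet winner.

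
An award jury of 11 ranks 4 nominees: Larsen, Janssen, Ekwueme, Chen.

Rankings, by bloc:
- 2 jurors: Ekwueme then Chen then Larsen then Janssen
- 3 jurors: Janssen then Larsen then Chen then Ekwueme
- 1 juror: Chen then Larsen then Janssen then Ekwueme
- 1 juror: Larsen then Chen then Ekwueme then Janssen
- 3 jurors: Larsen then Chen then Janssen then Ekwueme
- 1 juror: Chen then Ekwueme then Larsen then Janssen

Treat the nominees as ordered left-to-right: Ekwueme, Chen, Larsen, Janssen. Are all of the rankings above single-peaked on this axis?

yes

Axis positions: Ekwueme=1, Chen=2, Larsen=3, Janssen=4.
Bloc 1 (peak Ekwueme at position 1): ranking walks positions 1-2-3-4, expanding outward from the peak — single-peaked.
Bloc 2 (peak Janssen at position 4): ranking walks positions 4-3-2-1, expanding outward from the peak — single-peaked.
Bloc 3 (peak Chen at position 2): ranking walks positions 2-3-4-1, expanding outward from the peak — single-peaked.
Bloc 4 (peak Larsen at position 3): ranking walks positions 3-2-1-4, expanding outward from the peak — single-peaked.
Bloc 5 (peak Larsen at position 3): ranking walks positions 3-2-4-1, expanding outward from the peak — single-peaked.
Bloc 6 (peak Chen at position 2): ranking walks positions 2-1-3-4, expanding outward from the peak — single-peaked.
Every ranking is single-peaked on this axis.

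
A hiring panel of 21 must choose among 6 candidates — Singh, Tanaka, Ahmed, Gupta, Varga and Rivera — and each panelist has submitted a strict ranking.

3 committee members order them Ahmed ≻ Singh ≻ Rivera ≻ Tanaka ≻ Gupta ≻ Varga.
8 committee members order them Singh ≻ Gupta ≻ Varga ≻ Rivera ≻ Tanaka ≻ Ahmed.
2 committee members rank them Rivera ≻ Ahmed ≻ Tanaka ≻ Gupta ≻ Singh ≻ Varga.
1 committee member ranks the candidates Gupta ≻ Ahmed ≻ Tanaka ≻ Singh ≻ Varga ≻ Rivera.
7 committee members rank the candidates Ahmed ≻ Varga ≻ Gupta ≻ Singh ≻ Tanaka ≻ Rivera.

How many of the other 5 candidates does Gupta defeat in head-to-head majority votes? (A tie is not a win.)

3

Gupta against each rival (21 committee members):
Gupta vs Singh: 2+1+7 = 10 for Gupta, 11 for Singh — Singh by 11–10.
Gupta–Tanaka: Gupta 16–5.
Gupta vs Ahmed: Ahmed wins 12–9.
Gupta vs Varga: 3+8+2+1 = 14 for Gupta, 7 for Varga — Gupta by 14–7.
Gupta vs Rivera: 16 to 5, Gupta.
Gupta beats Tanaka, Varga, Rivera; loses to Singh, Ahmed — 3 pairwise wins.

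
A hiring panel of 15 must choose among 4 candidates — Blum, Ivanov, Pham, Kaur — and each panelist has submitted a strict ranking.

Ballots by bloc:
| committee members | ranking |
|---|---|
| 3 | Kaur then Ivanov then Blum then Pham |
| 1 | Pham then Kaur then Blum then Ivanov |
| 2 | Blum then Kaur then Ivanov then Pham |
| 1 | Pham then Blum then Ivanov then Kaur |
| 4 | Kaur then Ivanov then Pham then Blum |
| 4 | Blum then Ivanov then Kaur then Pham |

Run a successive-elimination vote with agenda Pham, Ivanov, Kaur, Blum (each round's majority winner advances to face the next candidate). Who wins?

Round 1: Pham vs Ivanov — 2–13, Ivanov advances.
Round 2: Ivanov vs Kaur — 5–10, Kaur advances.
Round 3: Kaur vs Blum — 8–7, Kaur advances.
The agenda winner is Kaur.

Kaur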